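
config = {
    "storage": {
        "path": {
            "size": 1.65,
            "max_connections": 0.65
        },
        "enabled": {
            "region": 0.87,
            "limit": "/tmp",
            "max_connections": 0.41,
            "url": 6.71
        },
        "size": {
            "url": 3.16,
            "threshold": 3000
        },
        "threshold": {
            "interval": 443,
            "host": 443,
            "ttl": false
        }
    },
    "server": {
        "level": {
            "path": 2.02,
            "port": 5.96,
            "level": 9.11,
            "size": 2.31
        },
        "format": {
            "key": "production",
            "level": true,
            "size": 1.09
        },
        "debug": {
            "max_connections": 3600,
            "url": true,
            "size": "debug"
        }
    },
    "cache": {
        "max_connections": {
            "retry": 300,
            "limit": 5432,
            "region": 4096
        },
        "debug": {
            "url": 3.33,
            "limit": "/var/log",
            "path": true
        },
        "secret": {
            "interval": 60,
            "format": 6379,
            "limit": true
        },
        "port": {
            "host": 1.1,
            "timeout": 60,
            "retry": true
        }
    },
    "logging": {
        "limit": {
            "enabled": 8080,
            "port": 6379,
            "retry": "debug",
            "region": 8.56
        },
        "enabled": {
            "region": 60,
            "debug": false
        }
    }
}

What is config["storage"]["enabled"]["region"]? 0.87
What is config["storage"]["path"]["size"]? 1.65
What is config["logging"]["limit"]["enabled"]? 8080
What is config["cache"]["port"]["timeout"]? 60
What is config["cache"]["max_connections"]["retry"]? 300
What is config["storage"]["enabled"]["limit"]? "/tmp"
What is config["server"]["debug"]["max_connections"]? 3600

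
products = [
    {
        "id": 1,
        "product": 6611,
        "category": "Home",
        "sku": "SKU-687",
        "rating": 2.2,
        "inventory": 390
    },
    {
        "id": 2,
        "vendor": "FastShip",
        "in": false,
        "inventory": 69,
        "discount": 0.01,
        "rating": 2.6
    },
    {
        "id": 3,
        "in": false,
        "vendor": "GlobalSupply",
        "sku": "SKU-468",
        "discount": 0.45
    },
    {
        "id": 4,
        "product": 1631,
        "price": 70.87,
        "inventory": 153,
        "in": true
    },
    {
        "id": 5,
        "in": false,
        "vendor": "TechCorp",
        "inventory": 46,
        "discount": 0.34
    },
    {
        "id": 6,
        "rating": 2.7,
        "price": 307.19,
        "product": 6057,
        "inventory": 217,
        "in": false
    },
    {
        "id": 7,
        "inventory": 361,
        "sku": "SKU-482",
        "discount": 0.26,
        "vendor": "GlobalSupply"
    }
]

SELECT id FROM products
[1, 2, 3, 4, 5, 6, 7]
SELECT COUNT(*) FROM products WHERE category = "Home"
1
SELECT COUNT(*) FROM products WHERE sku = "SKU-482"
1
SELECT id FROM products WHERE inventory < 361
[2, 4, 5, 6]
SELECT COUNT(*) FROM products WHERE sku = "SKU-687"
1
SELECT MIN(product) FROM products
1631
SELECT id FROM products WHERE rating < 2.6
[1]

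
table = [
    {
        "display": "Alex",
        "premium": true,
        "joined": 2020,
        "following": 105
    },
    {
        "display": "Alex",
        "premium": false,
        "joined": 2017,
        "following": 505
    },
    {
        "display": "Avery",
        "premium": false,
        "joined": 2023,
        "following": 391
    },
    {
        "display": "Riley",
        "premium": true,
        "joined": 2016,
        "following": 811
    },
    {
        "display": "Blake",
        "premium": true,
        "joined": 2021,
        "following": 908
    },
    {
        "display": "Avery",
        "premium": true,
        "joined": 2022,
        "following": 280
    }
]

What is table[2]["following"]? 391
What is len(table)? 6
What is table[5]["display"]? "Avery"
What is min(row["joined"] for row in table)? 2016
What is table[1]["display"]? "Alex"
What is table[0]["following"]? 105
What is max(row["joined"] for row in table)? 2023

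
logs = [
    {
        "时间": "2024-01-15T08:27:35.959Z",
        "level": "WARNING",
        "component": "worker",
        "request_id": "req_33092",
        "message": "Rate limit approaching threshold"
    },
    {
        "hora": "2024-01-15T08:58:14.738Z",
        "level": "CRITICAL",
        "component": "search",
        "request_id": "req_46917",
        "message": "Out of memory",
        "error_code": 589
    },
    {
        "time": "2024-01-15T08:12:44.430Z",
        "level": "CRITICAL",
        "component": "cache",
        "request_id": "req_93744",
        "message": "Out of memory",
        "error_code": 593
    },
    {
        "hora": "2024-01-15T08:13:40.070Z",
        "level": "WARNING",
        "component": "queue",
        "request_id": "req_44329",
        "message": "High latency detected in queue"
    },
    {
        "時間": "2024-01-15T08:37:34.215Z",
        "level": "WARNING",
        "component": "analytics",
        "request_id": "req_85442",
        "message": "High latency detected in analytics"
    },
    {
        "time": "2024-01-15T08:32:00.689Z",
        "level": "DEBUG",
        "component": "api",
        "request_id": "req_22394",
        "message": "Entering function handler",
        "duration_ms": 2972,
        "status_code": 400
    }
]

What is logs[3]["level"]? "WARNING"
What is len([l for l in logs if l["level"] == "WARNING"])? 3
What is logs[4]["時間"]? "2024-01-15T08:37:34.215Z"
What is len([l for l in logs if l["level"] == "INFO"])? 0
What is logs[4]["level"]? "WARNING"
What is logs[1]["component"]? "search"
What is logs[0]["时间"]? "2024-01-15T08:27:35.959Z"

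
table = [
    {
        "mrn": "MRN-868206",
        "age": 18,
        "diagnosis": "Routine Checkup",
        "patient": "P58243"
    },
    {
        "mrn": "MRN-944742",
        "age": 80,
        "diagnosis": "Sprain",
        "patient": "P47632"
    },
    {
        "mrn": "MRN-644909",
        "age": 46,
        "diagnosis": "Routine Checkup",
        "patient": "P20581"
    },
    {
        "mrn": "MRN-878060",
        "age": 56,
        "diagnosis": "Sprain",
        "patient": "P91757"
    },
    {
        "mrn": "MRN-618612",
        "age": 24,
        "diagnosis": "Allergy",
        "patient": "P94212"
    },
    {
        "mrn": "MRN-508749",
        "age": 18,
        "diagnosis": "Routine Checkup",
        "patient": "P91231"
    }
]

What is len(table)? 6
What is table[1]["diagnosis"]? "Sprain"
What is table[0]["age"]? 18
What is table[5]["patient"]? "P91231"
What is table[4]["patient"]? "P94212"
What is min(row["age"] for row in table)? 18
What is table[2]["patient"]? "P20581"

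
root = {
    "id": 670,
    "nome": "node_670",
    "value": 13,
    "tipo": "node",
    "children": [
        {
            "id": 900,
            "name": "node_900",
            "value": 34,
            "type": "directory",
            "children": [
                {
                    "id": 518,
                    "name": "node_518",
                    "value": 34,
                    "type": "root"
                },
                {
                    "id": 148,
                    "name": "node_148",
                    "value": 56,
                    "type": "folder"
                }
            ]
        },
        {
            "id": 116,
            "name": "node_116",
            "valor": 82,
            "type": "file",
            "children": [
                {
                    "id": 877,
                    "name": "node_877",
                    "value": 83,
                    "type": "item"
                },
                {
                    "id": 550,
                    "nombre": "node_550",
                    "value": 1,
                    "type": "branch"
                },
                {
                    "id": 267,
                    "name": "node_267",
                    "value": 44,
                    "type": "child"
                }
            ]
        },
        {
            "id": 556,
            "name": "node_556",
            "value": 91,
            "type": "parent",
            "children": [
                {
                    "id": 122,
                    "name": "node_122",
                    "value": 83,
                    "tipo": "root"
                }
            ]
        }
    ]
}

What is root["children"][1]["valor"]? 82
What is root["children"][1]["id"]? 116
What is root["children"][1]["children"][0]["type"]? "item"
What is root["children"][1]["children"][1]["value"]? 1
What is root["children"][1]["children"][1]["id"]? 550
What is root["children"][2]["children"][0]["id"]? 122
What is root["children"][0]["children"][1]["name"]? "node_148"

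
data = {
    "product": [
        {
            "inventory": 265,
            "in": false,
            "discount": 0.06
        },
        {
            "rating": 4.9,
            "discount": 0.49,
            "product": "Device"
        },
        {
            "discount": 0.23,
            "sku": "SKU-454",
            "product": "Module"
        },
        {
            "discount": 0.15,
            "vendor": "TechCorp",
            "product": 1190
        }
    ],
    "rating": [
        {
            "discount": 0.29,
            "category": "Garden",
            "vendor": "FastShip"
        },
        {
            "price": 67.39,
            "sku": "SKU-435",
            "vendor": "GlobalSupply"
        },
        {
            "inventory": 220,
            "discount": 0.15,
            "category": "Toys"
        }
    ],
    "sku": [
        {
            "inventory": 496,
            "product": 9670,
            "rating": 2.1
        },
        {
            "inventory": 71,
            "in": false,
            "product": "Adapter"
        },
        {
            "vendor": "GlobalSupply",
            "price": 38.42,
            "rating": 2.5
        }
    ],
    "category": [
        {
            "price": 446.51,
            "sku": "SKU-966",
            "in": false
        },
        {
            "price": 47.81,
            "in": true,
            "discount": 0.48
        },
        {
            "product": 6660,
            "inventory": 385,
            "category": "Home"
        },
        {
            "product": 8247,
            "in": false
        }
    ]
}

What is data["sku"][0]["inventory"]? 496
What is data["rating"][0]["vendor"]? "FastShip"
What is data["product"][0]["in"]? False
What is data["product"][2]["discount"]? 0.23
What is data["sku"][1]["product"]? "Adapter"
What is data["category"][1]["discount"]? 0.48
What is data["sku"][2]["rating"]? 2.5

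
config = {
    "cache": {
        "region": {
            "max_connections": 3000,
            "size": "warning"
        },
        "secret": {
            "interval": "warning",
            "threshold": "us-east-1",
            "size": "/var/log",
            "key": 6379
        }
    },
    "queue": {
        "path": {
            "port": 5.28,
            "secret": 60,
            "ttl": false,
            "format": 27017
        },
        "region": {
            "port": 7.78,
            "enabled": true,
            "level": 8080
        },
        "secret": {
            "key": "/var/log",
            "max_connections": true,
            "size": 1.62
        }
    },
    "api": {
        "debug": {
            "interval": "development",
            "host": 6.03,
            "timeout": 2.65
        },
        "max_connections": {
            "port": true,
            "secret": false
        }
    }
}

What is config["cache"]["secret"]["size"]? "/var/log"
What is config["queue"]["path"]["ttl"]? False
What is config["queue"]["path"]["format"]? 27017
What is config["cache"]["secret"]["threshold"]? "us-east-1"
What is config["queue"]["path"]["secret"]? 60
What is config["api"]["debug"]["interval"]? "development"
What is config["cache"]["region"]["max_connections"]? 3000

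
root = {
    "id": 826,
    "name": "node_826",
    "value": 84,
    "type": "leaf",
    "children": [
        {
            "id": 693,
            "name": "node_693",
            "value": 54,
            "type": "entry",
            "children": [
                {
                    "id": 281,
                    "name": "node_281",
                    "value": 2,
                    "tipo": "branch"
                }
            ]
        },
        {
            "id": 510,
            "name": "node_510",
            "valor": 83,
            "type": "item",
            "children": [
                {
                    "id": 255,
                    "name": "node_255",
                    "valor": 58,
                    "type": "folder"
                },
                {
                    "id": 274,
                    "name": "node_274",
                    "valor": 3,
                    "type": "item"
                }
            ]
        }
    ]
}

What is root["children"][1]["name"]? "node_510"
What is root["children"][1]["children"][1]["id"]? 274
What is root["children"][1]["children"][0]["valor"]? 58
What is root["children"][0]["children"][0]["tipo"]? "branch"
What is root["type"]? "leaf"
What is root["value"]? 84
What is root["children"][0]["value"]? 54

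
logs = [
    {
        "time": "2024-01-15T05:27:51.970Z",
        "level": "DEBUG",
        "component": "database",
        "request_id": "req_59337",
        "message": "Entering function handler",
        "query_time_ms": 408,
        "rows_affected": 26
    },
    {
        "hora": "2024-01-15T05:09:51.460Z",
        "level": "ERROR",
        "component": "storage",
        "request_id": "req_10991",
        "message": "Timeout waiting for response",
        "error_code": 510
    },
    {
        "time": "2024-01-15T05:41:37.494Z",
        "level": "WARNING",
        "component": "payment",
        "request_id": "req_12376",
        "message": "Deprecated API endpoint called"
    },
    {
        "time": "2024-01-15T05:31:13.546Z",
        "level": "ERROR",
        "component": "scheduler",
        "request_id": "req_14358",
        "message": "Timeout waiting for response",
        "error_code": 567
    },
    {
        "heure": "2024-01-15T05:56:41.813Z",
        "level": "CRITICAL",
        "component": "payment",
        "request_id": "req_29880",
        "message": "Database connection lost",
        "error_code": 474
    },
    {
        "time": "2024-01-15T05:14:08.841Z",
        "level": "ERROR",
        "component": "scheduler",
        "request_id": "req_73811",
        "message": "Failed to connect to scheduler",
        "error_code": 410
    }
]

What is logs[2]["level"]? "WARNING"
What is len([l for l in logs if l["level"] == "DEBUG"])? 1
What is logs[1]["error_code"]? 510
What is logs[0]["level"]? "DEBUG"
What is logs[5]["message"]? "Failed to connect to scheduler"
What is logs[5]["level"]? "ERROR"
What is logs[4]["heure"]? "2024-01-15T05:56:41.813Z"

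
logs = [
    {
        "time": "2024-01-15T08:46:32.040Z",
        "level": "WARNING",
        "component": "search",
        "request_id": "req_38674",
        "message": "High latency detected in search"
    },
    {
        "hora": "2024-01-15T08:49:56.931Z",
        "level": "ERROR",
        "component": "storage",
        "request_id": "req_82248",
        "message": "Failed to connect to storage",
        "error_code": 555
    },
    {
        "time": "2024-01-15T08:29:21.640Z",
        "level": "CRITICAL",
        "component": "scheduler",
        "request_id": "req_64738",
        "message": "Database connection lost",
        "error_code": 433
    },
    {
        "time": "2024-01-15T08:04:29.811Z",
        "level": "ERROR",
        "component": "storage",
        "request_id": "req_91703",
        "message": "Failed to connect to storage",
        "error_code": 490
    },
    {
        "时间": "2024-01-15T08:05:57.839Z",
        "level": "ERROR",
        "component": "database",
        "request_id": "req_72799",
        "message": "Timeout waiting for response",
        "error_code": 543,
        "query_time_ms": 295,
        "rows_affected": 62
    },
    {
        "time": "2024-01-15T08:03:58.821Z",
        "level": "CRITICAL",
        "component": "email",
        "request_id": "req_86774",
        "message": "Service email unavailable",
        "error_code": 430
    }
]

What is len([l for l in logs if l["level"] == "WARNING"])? 1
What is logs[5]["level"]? "CRITICAL"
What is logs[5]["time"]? "2024-01-15T08:03:58.821Z"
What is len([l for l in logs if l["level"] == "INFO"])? 0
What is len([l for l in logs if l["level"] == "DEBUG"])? 0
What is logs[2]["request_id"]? "req_64738"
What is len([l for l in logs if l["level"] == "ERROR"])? 3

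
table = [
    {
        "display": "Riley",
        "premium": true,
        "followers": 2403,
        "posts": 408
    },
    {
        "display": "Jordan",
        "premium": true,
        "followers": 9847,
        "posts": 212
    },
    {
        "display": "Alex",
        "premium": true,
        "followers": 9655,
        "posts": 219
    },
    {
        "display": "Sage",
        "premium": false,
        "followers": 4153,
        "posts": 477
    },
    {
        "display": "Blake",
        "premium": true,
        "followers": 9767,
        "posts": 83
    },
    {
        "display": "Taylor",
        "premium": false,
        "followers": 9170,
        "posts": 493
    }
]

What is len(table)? 6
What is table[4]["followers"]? 9767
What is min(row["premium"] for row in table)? False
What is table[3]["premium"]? False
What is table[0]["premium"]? True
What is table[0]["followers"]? 2403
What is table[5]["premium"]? False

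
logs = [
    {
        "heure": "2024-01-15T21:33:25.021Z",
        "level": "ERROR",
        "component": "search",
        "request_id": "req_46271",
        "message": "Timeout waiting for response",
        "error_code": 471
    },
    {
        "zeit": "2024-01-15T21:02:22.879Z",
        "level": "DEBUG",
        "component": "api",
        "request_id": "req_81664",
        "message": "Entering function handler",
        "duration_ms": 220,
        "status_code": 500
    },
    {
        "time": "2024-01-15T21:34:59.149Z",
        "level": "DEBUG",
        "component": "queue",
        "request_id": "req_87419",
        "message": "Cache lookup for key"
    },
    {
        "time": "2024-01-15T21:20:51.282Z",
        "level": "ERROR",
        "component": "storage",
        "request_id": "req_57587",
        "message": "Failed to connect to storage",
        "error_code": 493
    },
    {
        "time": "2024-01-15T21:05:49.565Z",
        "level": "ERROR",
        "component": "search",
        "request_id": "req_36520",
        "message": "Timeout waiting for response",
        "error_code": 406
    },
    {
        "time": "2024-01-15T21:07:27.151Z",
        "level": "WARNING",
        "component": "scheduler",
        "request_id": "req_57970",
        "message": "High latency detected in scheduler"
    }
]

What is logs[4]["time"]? "2024-01-15T21:05:49.565Z"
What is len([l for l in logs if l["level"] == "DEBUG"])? 2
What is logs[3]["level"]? "ERROR"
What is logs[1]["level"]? "DEBUG"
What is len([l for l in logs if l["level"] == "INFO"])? 0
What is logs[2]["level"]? "DEBUG"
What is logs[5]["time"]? "2024-01-15T21:07:27.151Z"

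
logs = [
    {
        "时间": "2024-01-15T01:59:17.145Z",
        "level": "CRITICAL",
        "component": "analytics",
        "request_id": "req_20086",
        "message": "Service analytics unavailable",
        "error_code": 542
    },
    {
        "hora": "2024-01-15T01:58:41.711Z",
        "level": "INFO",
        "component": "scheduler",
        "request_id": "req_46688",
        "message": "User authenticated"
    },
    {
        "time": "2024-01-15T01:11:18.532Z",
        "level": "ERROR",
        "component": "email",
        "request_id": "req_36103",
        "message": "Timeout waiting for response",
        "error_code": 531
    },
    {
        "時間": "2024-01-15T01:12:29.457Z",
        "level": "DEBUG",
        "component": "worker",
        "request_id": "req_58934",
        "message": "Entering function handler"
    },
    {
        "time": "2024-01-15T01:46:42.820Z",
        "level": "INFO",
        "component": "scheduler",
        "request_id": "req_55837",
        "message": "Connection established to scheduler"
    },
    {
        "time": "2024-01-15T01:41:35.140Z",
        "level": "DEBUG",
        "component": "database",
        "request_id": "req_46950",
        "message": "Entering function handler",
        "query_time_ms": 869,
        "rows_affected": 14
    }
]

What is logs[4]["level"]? "INFO"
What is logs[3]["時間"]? "2024-01-15T01:12:29.457Z"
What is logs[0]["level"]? "CRITICAL"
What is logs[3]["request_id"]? "req_58934"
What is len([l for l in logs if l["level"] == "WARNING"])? 0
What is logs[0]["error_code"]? 542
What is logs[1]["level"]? "INFO"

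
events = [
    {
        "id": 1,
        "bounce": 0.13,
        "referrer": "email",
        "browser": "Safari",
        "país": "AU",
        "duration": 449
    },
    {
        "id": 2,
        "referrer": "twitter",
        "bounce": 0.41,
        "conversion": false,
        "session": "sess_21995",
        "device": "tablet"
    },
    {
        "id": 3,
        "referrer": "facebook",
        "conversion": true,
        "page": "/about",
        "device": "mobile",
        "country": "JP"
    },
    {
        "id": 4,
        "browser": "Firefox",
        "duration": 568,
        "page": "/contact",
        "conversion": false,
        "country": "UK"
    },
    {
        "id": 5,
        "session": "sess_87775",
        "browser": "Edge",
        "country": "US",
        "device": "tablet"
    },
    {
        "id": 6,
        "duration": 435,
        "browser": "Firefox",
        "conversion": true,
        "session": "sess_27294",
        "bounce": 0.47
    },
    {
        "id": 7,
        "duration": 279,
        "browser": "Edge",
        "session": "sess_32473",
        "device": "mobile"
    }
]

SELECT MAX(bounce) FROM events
0.47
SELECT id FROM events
[1, 2, 3, 4, 5, 6, 7]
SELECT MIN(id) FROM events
1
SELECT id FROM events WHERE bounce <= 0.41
[1, 2]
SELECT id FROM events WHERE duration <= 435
[6, 7]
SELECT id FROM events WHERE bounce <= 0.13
[1]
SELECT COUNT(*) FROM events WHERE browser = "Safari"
1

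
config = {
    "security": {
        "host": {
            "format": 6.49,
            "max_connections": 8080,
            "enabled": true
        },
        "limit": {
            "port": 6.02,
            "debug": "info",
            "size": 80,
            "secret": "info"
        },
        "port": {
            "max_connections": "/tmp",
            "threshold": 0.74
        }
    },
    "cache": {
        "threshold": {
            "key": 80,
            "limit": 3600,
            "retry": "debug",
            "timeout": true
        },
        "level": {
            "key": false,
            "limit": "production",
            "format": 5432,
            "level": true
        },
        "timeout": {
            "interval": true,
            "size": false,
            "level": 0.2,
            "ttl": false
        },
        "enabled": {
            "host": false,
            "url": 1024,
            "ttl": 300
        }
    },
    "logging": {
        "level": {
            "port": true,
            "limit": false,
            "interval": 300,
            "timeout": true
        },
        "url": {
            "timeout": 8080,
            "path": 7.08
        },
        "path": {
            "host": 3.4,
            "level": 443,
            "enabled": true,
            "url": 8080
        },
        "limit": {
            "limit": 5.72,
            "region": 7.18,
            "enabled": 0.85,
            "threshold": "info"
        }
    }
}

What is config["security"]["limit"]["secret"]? "info"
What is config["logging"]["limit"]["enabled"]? 0.85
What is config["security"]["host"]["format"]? 6.49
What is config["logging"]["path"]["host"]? 3.4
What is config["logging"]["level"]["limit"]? False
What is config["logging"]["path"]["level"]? 443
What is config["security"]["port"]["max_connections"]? "/tmp"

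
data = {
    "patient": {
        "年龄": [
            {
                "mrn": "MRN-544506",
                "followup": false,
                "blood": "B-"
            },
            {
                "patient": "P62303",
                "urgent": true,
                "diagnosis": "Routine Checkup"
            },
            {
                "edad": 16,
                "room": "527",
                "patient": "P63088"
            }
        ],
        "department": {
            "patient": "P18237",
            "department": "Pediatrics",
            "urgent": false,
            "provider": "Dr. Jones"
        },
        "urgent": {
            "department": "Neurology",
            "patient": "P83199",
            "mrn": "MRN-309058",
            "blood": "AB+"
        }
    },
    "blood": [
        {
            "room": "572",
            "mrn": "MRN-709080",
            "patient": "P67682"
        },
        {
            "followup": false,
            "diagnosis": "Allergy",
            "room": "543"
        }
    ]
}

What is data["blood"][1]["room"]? "543"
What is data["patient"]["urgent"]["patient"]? "P83199"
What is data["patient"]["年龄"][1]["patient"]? "P62303"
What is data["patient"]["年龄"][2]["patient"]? "P63088"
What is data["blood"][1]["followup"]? False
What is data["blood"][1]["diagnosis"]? "Allergy"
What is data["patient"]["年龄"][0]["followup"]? False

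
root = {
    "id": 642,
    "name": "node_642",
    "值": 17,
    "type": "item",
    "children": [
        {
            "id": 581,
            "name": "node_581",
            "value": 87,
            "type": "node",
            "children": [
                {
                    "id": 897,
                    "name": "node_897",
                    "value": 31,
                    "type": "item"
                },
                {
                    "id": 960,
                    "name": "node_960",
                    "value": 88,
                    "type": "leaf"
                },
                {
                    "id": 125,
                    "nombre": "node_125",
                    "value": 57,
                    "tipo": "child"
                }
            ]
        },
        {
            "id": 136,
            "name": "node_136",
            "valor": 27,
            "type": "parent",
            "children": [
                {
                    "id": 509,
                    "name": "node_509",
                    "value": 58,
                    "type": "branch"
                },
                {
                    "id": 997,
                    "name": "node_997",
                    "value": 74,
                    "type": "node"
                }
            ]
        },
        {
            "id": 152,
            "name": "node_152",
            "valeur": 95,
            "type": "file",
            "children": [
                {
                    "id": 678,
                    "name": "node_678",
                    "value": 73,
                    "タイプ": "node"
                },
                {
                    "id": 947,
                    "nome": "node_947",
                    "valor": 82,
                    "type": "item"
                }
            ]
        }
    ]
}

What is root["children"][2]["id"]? 152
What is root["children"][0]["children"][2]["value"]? 57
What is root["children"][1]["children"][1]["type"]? "node"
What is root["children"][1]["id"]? 136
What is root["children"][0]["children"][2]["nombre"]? "node_125"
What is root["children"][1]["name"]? "node_136"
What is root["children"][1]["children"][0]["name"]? "node_509"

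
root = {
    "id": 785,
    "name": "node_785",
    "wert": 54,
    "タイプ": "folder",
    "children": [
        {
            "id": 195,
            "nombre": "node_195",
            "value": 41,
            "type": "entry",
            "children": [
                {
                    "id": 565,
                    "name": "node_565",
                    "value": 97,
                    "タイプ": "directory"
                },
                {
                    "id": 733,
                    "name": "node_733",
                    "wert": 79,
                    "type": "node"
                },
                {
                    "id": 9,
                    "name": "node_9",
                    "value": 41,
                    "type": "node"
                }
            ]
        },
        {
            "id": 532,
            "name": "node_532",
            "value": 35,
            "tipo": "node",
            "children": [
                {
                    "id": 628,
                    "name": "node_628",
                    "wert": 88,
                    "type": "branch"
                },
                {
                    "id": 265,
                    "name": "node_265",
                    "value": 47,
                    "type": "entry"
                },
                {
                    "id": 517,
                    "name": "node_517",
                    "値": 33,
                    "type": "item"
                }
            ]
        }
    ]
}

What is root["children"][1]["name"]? "node_532"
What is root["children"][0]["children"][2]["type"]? "node"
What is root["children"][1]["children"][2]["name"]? "node_517"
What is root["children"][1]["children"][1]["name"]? "node_265"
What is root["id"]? 785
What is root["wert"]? 54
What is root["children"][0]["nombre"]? "node_195"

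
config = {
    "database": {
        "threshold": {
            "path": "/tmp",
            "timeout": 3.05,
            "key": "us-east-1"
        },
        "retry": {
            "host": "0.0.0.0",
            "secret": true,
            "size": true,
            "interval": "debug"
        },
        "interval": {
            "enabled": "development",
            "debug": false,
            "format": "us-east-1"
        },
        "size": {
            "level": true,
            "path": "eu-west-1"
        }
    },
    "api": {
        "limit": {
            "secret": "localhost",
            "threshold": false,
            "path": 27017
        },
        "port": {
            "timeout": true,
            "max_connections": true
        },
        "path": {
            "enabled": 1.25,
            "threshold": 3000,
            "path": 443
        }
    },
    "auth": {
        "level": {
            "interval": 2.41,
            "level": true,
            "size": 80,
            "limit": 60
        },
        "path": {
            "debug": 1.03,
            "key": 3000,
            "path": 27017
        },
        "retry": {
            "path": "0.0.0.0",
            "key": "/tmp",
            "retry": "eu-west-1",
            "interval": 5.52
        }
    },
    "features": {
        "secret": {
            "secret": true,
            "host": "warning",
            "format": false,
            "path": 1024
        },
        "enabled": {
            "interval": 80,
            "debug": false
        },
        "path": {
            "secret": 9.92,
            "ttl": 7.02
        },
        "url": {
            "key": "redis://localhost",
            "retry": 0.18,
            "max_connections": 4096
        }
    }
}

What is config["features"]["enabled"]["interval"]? 80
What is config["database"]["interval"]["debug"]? False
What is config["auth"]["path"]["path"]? 27017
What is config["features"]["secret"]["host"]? "warning"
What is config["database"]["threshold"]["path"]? "/tmp"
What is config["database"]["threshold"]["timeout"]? 3.05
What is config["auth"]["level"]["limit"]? 60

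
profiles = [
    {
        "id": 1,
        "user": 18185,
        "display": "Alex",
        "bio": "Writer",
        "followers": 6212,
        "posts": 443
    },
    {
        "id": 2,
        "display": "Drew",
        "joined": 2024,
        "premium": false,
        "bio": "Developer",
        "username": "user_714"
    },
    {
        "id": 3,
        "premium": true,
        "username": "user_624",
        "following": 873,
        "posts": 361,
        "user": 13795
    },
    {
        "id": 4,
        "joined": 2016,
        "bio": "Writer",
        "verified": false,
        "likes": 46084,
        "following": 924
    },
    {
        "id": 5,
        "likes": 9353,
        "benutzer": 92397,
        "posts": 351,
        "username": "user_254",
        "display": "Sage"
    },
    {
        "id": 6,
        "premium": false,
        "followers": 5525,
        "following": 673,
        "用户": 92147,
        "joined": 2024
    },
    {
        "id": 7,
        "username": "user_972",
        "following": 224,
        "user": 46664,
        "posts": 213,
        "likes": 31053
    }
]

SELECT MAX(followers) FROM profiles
6212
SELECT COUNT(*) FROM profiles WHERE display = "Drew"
1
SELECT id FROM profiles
[1, 2, 3, 4, 5, 6, 7]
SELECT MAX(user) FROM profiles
46664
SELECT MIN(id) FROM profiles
1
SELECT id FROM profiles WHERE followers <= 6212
[1, 6]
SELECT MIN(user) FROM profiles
13795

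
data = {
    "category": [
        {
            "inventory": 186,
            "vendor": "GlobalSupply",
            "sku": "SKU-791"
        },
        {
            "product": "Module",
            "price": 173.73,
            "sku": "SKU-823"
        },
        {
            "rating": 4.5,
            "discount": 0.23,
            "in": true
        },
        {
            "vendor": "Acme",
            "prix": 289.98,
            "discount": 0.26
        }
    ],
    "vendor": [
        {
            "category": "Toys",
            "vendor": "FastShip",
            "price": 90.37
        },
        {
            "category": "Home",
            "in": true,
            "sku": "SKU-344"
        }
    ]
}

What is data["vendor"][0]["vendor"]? "FastShip"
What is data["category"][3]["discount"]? 0.26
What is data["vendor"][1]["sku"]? "SKU-344"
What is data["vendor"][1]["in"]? True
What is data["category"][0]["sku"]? "SKU-791"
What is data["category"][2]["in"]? True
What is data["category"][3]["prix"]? 289.98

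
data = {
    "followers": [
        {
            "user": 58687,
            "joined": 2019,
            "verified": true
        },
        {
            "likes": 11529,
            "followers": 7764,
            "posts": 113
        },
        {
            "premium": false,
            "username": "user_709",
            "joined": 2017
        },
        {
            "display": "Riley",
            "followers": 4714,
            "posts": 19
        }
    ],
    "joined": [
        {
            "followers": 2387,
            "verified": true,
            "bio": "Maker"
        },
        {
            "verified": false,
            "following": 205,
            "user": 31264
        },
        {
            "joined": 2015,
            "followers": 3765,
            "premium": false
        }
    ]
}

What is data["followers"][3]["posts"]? 19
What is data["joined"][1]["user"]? 31264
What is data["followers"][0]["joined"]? 2019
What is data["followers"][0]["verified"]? True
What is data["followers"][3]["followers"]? 4714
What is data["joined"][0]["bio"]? "Maker"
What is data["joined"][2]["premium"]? False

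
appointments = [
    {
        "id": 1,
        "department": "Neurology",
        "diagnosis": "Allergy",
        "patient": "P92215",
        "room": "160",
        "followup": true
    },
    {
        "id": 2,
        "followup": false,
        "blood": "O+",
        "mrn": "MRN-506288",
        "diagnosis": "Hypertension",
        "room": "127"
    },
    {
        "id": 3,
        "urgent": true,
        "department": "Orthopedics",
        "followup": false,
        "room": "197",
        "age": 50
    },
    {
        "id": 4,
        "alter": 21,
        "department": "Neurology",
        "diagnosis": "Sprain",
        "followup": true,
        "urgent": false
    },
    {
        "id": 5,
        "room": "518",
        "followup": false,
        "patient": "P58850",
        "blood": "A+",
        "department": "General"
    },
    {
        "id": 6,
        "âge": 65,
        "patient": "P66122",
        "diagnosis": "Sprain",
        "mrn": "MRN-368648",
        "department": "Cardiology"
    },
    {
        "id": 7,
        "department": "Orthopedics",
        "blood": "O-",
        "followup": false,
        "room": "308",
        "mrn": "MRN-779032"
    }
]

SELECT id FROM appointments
[1, 2, 3, 4, 5, 6, 7]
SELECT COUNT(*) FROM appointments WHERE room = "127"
1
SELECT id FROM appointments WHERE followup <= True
[1, 2, 3, 4, 5, 7]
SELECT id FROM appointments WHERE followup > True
[]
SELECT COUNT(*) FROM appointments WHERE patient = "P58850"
1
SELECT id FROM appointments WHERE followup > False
[1, 4]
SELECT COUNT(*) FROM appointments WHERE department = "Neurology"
2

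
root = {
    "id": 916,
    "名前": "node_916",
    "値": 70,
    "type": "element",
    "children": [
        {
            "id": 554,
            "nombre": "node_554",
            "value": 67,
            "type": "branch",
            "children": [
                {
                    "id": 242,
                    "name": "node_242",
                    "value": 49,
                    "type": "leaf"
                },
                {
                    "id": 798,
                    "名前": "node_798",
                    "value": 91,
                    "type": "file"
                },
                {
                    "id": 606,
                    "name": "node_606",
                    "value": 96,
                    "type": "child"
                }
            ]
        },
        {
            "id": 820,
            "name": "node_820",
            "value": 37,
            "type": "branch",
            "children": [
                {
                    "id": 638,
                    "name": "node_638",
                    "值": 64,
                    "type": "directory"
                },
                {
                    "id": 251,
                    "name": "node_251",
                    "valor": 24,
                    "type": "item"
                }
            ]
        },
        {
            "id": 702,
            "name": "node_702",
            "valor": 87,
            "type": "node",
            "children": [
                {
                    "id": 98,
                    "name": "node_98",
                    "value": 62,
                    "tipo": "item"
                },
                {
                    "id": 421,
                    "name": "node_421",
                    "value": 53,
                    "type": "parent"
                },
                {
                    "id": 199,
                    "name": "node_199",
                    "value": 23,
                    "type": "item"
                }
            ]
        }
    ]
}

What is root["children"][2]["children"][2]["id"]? 199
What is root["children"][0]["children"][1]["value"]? 91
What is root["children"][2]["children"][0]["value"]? 62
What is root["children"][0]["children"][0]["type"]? "leaf"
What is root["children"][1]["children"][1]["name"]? "node_251"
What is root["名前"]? "node_916"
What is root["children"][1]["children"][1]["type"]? "item"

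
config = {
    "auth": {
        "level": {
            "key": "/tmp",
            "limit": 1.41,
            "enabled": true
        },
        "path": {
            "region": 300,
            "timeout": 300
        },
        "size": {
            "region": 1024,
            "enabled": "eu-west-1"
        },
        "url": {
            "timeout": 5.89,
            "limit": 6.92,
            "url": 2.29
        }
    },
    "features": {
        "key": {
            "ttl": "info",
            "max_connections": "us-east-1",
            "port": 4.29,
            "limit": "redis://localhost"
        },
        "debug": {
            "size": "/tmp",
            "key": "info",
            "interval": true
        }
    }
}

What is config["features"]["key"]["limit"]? "redis://localhost"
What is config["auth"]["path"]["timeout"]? 300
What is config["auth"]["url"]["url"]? 2.29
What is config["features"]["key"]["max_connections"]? "us-east-1"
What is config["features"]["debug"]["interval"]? True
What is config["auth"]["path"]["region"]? 300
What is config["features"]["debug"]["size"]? "/tmp"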